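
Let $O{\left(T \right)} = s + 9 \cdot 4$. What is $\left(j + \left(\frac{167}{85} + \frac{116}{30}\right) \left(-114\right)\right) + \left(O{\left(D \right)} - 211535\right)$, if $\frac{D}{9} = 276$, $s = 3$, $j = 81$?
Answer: $- \frac{18026781}{85} \approx -2.1208 \cdot 10^{5}$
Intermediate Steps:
$D = 2484$ ($D = 9 \cdot 276 = 2484$)
$O{\left(T \right)} = 39$ ($O{\left(T \right)} = 3 + 9 \cdot 4 = 3 + 36 = 39$)
$\left(j + \left(\frac{167}{85} + \frac{116}{30}\right) \left(-114\right)\right) + \left(O{\left(D \right)} - 211535\right) = \left(81 + \left(\frac{167}{85} + \frac{116}{30}\right) \left(-114\right)\right) + \left(39 - 211535\right) = \left(81 + \left(167 \cdot \frac{1}{85} + 116 \cdot \frac{1}{30}\right) \left(-114\right)\right) + \left(39 - 211535\right) = \left(81 + \left(\frac{167}{85} + \frac{58}{15}\right) \left(-114\right)\right) - 211496 = \left(81 + \frac{1487}{255} \left(-114\right)\right) - 211496 = \left(81 - \frac{56506}{85}\right) - 211496 = - \frac{49621}{85} - 211496 = - \frac{18026781}{85}$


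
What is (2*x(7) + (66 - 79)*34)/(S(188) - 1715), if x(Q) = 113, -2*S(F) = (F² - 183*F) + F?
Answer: 216/2279 ≈ 0.094778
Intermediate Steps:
S(F) = 91*F - F²/2 (S(F) = -((F² - 183*F) + F)/2 = -(F² - 182*F)/2 = 91*F - F²/2)
(2*x(7) + (66 - 79)*34)/(S(188) - 1715) = (2*113 + (66 - 79)*34)/((½)*188*(182 - 1*188) - 1715) = (226 - 13*34)/((½)*188*(182 - 188) - 1715) = (226 - 442)/((½)*188*(-6) - 1715) = -216/(-564 - 1715) = -216/(-2279) = -216*(-1/2279) = 216/2279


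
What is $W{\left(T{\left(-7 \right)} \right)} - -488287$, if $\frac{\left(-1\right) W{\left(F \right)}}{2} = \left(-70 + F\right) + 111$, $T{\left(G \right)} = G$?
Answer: $488219$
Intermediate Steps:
$W{\left(F \right)} = -82 - 2 F$ ($W{\left(F \right)} = - 2 \left(\left(-70 + F\right) + 111\right) = - 2 \left(41 + F\right) = -82 - 2 F$)
$W{\left(T{\left(-7 \right)} \right)} - -488287 = \left(-82 - -14\right) - -488287 = \left(-82 + 14\right) + 488287 = -68 + 488287 = 488219$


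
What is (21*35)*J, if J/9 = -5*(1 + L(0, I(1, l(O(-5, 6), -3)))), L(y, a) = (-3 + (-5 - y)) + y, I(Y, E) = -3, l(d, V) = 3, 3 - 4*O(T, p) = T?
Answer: 231525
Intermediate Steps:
O(T, p) = ¾ - T/4
L(y, a) = -8 (L(y, a) = (-8 - y) + y = -8)
J = 315 (J = 9*(-5*(1 - 8)) = 9*(-5*(-7)) = 9*35 = 315)
(21*35)*J = (21*35)*315 = 735*315 = 231525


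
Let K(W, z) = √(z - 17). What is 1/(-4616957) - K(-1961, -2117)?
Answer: -1/4616957 - I*√2134 ≈ -2.1659e-7 - 46.195*I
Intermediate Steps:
K(W, z) = √(-17 + z)
1/(-4616957) - K(-1961, -2117) = 1/(-4616957) - √(-17 - 2117) = -1/4616957 - √(-2134) = -1/4616957 - I*√2134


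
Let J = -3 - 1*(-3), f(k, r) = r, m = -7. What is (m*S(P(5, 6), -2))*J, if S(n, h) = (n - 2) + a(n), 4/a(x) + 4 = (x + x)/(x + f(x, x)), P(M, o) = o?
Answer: 0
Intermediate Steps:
a(x) = -4/3 (a(x) = 4/(-4 + (x + x)/(x + x)) = 4/(-4 + (2*x)/((2*x))) = 4/(-4 + (2*x)*(1/(2*x))) = 4/(-4 + 1) = 4/(-3) = 4*(-⅓) = -4/3)
S(n, h) = -10/3 + n (S(n, h) = (n - 2) - 4/3 = (-2 + n) - 4/3 = -10/3 + n)
J = 0 (J = -3 + 3 = 0)
(m*S(P(5, 6), -2))*J = -7*(-10/3 + 6)*0 = -7*8/3*0 = -56/3*0 = 0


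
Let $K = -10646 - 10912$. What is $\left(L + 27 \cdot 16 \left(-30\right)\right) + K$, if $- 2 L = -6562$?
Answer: $-31237$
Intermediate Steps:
$K = -21558$ ($K = -10646 - 10912 = -21558$)
$L = 3281$ ($L = \left(- \frac{1}{2}\right) \left(-6562\right) = 3281$)
$\left(L + 27 \cdot 16 \left(-30\right)\right) + K = \left(3281 + 27 \cdot 16 \left(-30\right)\right) - 21558 = \left(3281 + 432 \left(-30\right)\right) - 21558 = \left(3281 - 12960\right) - 21558 = -9679 - 21558 = -31237$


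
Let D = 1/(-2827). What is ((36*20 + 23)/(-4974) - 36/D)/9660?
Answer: 101242637/9609768 ≈ 10.535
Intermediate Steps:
D = -1/2827 ≈ -0.00035373
((36*20 + 23)/(-4974) - 36/D)/9660 = ((36*20 + 23)/(-4974) - 36/(-1/2827))/9660 = ((720 + 23)*(-1/4974) - 36*(-2827))*(1/9660) = (743*(-1/4974) + 101772)*(1/9660) = (-743/4974 + 101772)*(1/9660) = (506213185/4974)*(1/9660) = 101242637/9609768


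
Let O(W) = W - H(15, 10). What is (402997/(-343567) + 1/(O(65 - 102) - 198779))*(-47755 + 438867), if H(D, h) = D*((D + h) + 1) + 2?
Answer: -560690969134761/1222165981 ≈ -4.5877e+5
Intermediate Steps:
H(D, h) = 2 + D*(1 + D + h) (H(D, h) = D*(1 + D + h) + 2 = 2 + D*(1 + D + h))
O(W) = -392 + W (O(W) = W - (2 + 15 + 15² + 15*10) = W - (2 + 15 + 225 + 150) = W - 1*392 = W - 392 = -392 + W)
(402997/(-343567) + 1/(O(65 - 102) - 198779))*(-47755 + 438867) = (402997/(-343567) + 1/((-392 + (65 - 102)) - 198779))*(-47755 + 438867) = (402997*(-1/343567) + 1/((-392 - 37) - 198779))*391112 = (-57571/49081 + 1/(-429 - 198779))*391112 = (-57571/49081 + 1/(-199208))*391112 = (-57571/49081 - 1/199208)*391112 = -11468652849/9777327848*391112 = -560690969134761/1222165981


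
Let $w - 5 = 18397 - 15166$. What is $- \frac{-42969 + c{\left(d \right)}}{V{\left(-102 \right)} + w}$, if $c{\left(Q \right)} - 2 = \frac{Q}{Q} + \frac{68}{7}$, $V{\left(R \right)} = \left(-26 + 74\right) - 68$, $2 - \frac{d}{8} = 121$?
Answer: $\frac{150347}{11256} \approx 13.357$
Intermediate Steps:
$d = -952$ ($d = 16 - 968 = -952$)
$V{\left(R \right)} = -20$ ($V{\left(R \right)} = 48 - 68 = -20$)
$c{\left(Q \right)} = \frac{89}{7}$ ($c{\left(Q \right)} = 2 + \left(\frac{Q}{Q} + \frac{68}{7}\right) = 2 + \left(1 + 68 \cdot \frac{1}{7}\right) = 2 + \left(1 + \frac{68}{7}\right) = 2 + \frac{75}{7} = \frac{89}{7}$)
$w = 3236$ ($w = 5 + \left(18397 - 15166\right) = 5 + 3231 = 3236$)
$- \frac{-42969 + c{\left(d \right)}}{V{\left(-102 \right)} + w} = - \frac{-42969 + \frac{89}{7}}{-20 + 3236} = - \frac{-300694}{7 \cdot 3216} = \left(-1\right) \left(- \frac{150347}{11256}\right) = \frac{150347}{11256}$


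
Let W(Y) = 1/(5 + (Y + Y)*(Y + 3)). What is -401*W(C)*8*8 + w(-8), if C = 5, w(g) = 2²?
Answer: -25324/85 ≈ -297.93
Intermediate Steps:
w(g) = 4
W(Y) = 1/(5 + 2*Y*(3 + Y)) (W(Y) = 1/(5 + (2*Y)*(3 + Y)) = 1/(5 + 2*Y*(3 + Y)))
-401*W(C)*8*8 + w(-8) = -401*8/(5 + 2*5² + 6*5)*8 + 4 = -401*8/(5 + 2*25 + 30)*8 + 4 = -401*8/(5 + 50 + 30)*8 + 4 = -401*8/85*8 + 4 = -401*(1/85)*8*8 + 4 = -3208*8/85 + 4 = -401*64/85 + 4 = -25664/85 + 4 = -25324/85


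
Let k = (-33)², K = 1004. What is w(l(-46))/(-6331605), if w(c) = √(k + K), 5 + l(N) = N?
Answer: -√2093/6331605 ≈ -7.2255e-6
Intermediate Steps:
l(N) = -5 + N
k = 1089
w(c) = √2093 (w(c) = √(1089 + 1004) = √2093)
w(l(-46))/(-6331605) = √2093/(-6331605) = √2093*(-1/6331605) = -√2093/6331605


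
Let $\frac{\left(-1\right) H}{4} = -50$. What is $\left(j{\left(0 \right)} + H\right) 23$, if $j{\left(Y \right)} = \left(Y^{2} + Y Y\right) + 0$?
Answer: $4600$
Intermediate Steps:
$H = 200$ ($H = \left(-4\right) \left(-50\right) = 200$)
$j{\left(Y \right)} = 2 Y^{2}$ ($j{\left(Y \right)} = \left(Y^{2} + Y^{2}\right) + 0 = 2 Y^{2} + 0 = 2 Y^{2}$)
$\left(j{\left(0 \right)} + H\right) 23 = \left(2 \cdot 0^{2} + 200\right) 23 = \left(2 \cdot 0 + 200\right) 23 = \left(0 + 200\right) 23 = 200 \cdot 23 = 4600$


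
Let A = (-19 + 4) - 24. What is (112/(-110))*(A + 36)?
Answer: 168/55 ≈ 3.0545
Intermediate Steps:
A = -39 (A = -15 - 24 = -39)
(112/(-110))*(A + 36) = (112/(-110))*(-39 + 36) = (112*(-1/110))*(-3) = -56/55*(-3) = 168/55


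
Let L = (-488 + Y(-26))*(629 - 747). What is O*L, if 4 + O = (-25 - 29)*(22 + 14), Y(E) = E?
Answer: -118150096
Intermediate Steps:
L = 60652 (L = (-488 - 26)*(629 - 747) = -514*(-118) = 60652)
O = -1948 (O = -4 + (-25 - 29)*(22 + 14) = -4 - 54*36 = -4 - 1944 = -1948)
O*L = -1948*60652 = -118150096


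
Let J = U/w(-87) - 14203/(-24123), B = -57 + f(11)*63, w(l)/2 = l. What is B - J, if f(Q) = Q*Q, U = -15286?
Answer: 5231054672/699567 ≈ 7477.6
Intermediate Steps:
f(Q) = Q**2
w(l) = 2*l
B = 7566 (B = -57 + 11**2*63 = -57 + 121*63 = -57 + 7623 = 7566)
J = 61869250/699567 (J = -15286/(2*(-87)) - 14203/(-24123) = -15286/(-174) - 14203*(-1/24123) = -15286*(-1/174) + 14203/24123 = 7643/87 + 14203/24123 = 61869250/699567 ≈ 88.439)
B - J = 7566 - 1*61869250/699567 = 7566 - 61869250/699567 = 5231054672/699567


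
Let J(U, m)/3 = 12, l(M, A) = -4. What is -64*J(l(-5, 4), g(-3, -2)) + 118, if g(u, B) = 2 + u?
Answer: -2186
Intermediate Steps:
J(U, m) = 36 (J(U, m) = 3*12 = 36)
-64*J(l(-5, 4), g(-3, -2)) + 118 = -64*36 + 118 = -2304 + 118 = -2186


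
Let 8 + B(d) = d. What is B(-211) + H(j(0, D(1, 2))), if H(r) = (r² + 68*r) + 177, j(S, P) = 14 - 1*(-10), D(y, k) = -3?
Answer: 2166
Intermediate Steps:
j(S, P) = 24 (j(S, P) = 14 + 10 = 24)
B(d) = -8 + d
H(r) = 177 + r² + 68*r
B(-211) + H(j(0, D(1, 2))) = (-8 - 211) + (177 + 24² + 68*24) = -219 + (177 + 576 + 1632) = -219 + 2385 = 2166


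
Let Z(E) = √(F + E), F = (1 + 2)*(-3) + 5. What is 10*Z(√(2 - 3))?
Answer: 10*√(-4 + I) ≈ 2.481 + 20.153*I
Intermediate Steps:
F = -4 (F = 3*(-3) + 5 = -9 + 5 = -4)
Z(E) = √(-4 + E)
10*Z(√(2 - 3)) = 10*√(-4 + √(2 - 3)) = 10*√(-4 + √(-1)) = 10*√(-4 + I)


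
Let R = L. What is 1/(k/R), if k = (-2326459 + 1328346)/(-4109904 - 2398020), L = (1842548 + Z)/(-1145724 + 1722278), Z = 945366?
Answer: 9071766215268/287733021301 ≈ 31.528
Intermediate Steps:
L = 1393957/288277 (L = (1842548 + 945366)/(-1145724 + 1722278) = 2787914/576554 = 2787914*(1/576554) = 1393957/288277 ≈ 4.8355)
R = 1393957/288277 ≈ 4.8355
k = 998113/6507924 (k = -998113/(-6507924) = -998113*(-1/6507924) = 998113/6507924 ≈ 0.15337)
1/(k/R) = 1/(998113/(6507924*(1393957/288277))) = 1/((998113/6507924)*(288277/1393957)) = 1/(287733021301/9071766215268) = 9071766215268/287733021301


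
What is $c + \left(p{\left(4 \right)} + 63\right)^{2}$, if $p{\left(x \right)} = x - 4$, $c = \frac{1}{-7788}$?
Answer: $\frac{30910571}{7788} \approx 3969.0$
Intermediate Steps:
$c = - \frac{1}{7788} \approx -0.0001284$
$p{\left(x \right)} = -4 + x$ ($p{\left(x \right)} = x - 4 = -4 + x$)
$c + \left(p{\left(4 \right)} + 63\right)^{2} = - \frac{1}{7788} + \left(\left(-4 + 4\right) + 63\right)^{2} = - \frac{1}{7788} + \left(0 + 63\right)^{2} = - \frac{1}{7788} + 63^{2} = - \frac{1}{7788} + 3969 = \frac{30910571}{7788}$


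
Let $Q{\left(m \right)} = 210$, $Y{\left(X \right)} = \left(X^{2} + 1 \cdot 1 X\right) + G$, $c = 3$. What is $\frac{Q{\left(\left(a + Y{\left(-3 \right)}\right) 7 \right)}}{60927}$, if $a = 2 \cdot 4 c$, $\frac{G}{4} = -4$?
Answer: $\frac{70}{20309} \approx 0.0034467$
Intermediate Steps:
$G = -16$ ($G = 4 \left(-4\right) = -16$)
$Y{\left(X \right)} = -16 + X + X^{2}$ ($Y{\left(X \right)} = \left(X^{2} + 1 \cdot 1 X\right) - 16 = \left(X^{2} + 1 X\right) - 16 = \left(X^{2} + X\right) - 16 = \left(X + X^{2}\right) - 16 = -16 + X + X^{2}$)
$a = 24$ ($a = 2 \cdot 4 \cdot 3 = 8 \cdot 3 = 24$)
$\frac{Q{\left(\left(a + Y{\left(-3 \right)}\right) 7 \right)}}{60927} = \frac{210}{60927} = 210 \cdot \frac{1}{60927} = \frac{70}{20309}$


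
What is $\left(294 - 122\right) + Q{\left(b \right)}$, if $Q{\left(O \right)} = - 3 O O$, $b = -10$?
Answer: $-128$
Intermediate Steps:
$Q{\left(O \right)} = - 3 O^{2}$
$\left(294 - 122\right) + Q{\left(b \right)} = \left(294 - 122\right) - 3 \left(-10\right)^{2} = 172 - 300 = -128$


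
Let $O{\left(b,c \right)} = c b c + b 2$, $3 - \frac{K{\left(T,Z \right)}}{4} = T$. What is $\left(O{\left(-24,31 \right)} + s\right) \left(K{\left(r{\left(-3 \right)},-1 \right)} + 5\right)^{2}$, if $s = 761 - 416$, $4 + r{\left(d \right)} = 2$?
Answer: $-14229375$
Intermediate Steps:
$r{\left(d \right)} = -2$ ($r{\left(d \right)} = -4 + 2 = -2$)
$K{\left(T,Z \right)} = 12 - 4 T$
$s = 345$ ($s = 761 - 416 = 345$)
$O{\left(b,c \right)} = 2 b + b c^{2}$ ($O{\left(b,c \right)} = b c c + 2 b = b c^{2} + 2 b = 2 b + b c^{2}$)
$\left(O{\left(-24,31 \right)} + s\right) \left(K{\left(r{\left(-3 \right)},-1 \right)} + 5\right)^{2} = \left(- 24 \left(2 + 31^{2}\right) + 345\right) \left(\left(12 - -8\right) + 5\right)^{2} = \left(- 24 \left(2 + 961\right) + 345\right) \left(\left(12 + 8\right) + 5\right)^{2} = \left(\left(-24\right) 963 + 345\right) \left(20 + 5\right)^{2} = \left(-23112 + 345\right) 25^{2} = \left(-22767\right) 625 = -14229375$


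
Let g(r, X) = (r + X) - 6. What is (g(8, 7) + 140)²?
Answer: 22201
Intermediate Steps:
g(r, X) = -6 + X + r (g(r, X) = (X + r) - 6 = -6 + X + r)
(g(8, 7) + 140)² = ((-6 + 7 + 8) + 140)² = (9 + 140)² = 149² = 22201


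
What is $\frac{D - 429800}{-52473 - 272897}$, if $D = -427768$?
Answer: $\frac{428784}{162685} \approx 2.6357$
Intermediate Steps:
$\frac{D - 429800}{-52473 - 272897} = \frac{-427768 - 429800}{-52473 - 272897} = - \frac{857568}{-325370} = \left(-857568\right) \left(- \frac{1}{325370}\right) = \frac{428784}{162685}$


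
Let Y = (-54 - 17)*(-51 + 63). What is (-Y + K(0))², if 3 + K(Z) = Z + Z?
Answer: 720801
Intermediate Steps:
K(Z) = -3 + 2*Z (K(Z) = -3 + (Z + Z) = -3 + 2*Z)
Y = -852 (Y = -71*12 = -852)
(-Y + K(0))² = (-1*(-852) + (-3 + 2*0))² = (852 + (-3 + 0))² = (852 - 3)² = 849² = 720801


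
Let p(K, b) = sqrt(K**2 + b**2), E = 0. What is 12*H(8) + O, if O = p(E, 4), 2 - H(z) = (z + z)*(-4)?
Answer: 796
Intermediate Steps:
H(z) = 2 + 8*z (H(z) = 2 - (z + z)*(-4) = 2 - 2*z*(-4) = 2 - (-8)*z = 2 + 8*z)
O = 4 (O = sqrt(0**2 + 4**2) = sqrt(0 + 16) = sqrt(16) = 4)
12*H(8) + O = 12*(2 + 8*8) + 4 = 12*(2 + 64) + 4 = 12*66 + 4 = 792 + 4 = 796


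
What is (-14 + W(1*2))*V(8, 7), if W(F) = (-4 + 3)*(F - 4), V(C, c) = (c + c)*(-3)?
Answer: 504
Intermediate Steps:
V(C, c) = -6*c (V(C, c) = (2*c)*(-3) = -6*c)
W(F) = 4 - F (W(F) = -(-4 + F) = 4 - F)
(-14 + W(1*2))*V(8, 7) = (-14 + (4 - 2))*(-6*7) = (-14 + (4 - 1*2))*(-42) = (-14 + (4 - 2))*(-42) = (-14 + 2)*(-42) = -12*(-42) = 504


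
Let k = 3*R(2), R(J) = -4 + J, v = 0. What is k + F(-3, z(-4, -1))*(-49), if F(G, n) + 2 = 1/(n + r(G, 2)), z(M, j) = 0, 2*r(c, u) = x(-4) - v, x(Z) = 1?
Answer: -6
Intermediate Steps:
r(c, u) = ½ (r(c, u) = (1 - 1*0)/2 = (1 + 0)/2 = (½)*1 = ½)
k = -6 (k = 3*(-4 + 2) = 3*(-2) = -6)
F(G, n) = -2 + 1/(½ + n) (F(G, n) = -2 + 1/(n + ½) = -2 + 1/(½ + n))
k + F(-3, z(-4, -1))*(-49) = -6 - 4*0/(1 + 2*0)*(-49) = -6 - 4*0/(1 + 0)*(-49) = -6 - 4*0/1*(-49) = -6 - 4*0*1*(-49) = -6 + 0*(-49) = -6 + 0 = -6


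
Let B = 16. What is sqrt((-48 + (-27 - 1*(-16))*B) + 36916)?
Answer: 2*sqrt(9173) ≈ 191.55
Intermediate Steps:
sqrt((-48 + (-27 - 1*(-16))*B) + 36916) = sqrt((-48 + (-27 - 1*(-16))*16) + 36916) = sqrt((-48 + (-27 + 16)*16) + 36916) = sqrt((-48 - 11*16) + 36916) = sqrt((-48 - 176) + 36916) = sqrt(-224 + 36916) = sqrt(36692) = 2*sqrt(9173)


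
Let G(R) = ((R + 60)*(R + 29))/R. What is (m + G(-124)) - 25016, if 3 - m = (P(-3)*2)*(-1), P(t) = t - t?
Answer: -776923/31 ≈ -25062.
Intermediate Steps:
P(t) = 0
G(R) = (29 + R)*(60 + R)/R (G(R) = ((60 + R)*(29 + R))/R = ((29 + R)*(60 + R))/R = (29 + R)*(60 + R)/R)
m = 3 (m = 3 - 0*2*(-1) = 3 - 0*(-1) = 3 - 1*0 = 3 + 0 = 3)
(m + G(-124)) - 25016 = (3 + (89 - 124 + 1740/(-124))) - 25016 = (3 + (89 - 124 + 1740*(-1/124))) - 25016 = (3 + (89 - 124 - 435/31)) - 25016 = (3 - 1520/31) - 25016 = -1427/31 - 25016 = -776923/31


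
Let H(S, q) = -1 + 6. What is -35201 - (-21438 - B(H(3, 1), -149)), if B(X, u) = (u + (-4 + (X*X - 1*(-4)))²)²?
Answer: 212813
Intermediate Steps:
H(S, q) = 5
B(X, u) = (u + X⁴)² (B(X, u) = (u + (-4 + (X² + 4))²)² = (u + (-4 + (4 + X²))²)² = (u + (X²)²)² = (u + X⁴)²)
-35201 - (-21438 - B(H(3, 1), -149)) = -35201 - (-21438 - (-149 + 5⁴)²) = -35201 - (-21438 - (-149 + 625)²) = -35201 - (-21438 - 1*476²) = -35201 - (-21438 - 1*226576) = -35201 - (-21438 - 226576) = -35201 - 1*(-248014) = -35201 + 248014 = 212813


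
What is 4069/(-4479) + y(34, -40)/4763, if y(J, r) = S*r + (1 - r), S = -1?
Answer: -19017848/21333477 ≈ -0.89146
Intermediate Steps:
y(J, r) = 1 - 2*r (y(J, r) = -r + (1 - r) = 1 - 2*r)
4069/(-4479) + y(34, -40)/4763 = 4069/(-4479) + (1 - 2*(-40))/4763 = 4069*(-1/4479) + (1 + 80)*(1/4763) = -4069/4479 + 81*(1/4763) = -4069/4479 + 81/4763 = -19017848/21333477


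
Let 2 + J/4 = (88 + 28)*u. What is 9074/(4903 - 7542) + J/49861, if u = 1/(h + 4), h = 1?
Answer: -24846974/7229845 ≈ -3.4367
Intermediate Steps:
u = ⅕ (u = 1/(1 + 4) = 1/5 = ⅕ ≈ 0.20000)
J = 424/5 (J = -8 + 4*((88 + 28)*(⅕)) = -8 + 4*(116*(⅕)) = -8 + 4*(116/5) = -8 + 464/5 = 424/5 ≈ 84.800)
9074/(4903 - 7542) + J/49861 = 9074/(4903 - 7542) + (424/5)/49861 = 9074/(-2639) + (424/5)*(1/49861) = 9074*(-1/2639) + 424/249305 = -698/203 + 424/249305 = -24846974/7229845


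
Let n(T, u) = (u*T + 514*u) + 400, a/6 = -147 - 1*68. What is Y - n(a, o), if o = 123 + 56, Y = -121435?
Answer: 17069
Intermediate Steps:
a = -1290 (a = 6*(-147 - 1*68) = 6*(-147 - 68) = 6*(-215) = -1290)
o = 179
n(T, u) = 400 + 514*u + T*u (n(T, u) = (T*u + 514*u) + 400 = (514*u + T*u) + 400 = 400 + 514*u + T*u)
Y - n(a, o) = -121435 - (400 + 514*179 - 1290*179) = -121435 - (400 + 92006 - 230910) = -121435 - 1*(-138504) = -121435 + 138504 = 17069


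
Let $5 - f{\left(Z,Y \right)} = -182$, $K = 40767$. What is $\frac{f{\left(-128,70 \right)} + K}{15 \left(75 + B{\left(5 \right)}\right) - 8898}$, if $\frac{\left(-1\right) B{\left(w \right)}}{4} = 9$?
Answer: $- \frac{40954}{8313} \approx -4.9265$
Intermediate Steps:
$f{\left(Z,Y \right)} = 187$ ($f{\left(Z,Y \right)} = 5 - -182 = 5 + 182 = 187$)
$B{\left(w \right)} = -36$ ($B{\left(w \right)} = \left(-4\right) 9 = -36$)
$\frac{f{\left(-128,70 \right)} + K}{15 \left(75 + B{\left(5 \right)}\right) - 8898} = \frac{187 + 40767}{15 \left(75 - 36\right) - 8898} = \frac{40954}{15 \cdot 39 - 8898} = \frac{40954}{585 - 8898} = \frac{40954}{-8313} = 40954 \left(- \frac{1}{8313}\right) = - \frac{40954}{8313}$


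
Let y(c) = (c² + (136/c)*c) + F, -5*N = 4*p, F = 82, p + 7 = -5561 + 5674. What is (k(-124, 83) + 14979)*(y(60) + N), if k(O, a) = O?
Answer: 55456686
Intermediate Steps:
p = 106 (p = -7 + (-5561 + 5674) = -7 + 113 = 106)
N = -424/5 (N = -4*106/5 = -⅕*424 = -424/5 ≈ -84.800)
y(c) = 218 + c² (y(c) = (c² + (136/c)*c) + 82 = (c² + 136) + 82 = (136 + c²) + 82 = 218 + c²)
(k(-124, 83) + 14979)*(y(60) + N) = (-124 + 14979)*((218 + 60²) - 424/5) = 14855*((218 + 3600) - 424/5) = 14855*(3818 - 424/5) = 14855*(18666/5) = 55456686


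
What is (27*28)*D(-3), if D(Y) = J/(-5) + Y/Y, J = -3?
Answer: 6048/5 ≈ 1209.6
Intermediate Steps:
D(Y) = 8/5 (D(Y) = -3/(-5) + Y/Y = -3*(-1/5) + 1 = 3/5 + 1 = 8/5)
(27*28)*D(-3) = (27*28)*(8/5) = 756*(8/5) = 6048/5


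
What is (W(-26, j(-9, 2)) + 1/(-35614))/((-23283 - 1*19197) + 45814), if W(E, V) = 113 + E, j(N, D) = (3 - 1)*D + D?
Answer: 3098417/118737076 ≈ 0.026095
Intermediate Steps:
j(N, D) = 3*D (j(N, D) = 2*D + D = 3*D)
(W(-26, j(-9, 2)) + 1/(-35614))/((-23283 - 1*19197) + 45814) = ((113 - 26) + 1/(-35614))/((-23283 - 1*19197) + 45814) = (87 - 1/35614)/((-23283 - 19197) + 45814) = 3098417/(35614*(-42480 + 45814)) = (3098417/35614)/3334 = (3098417/35614)*(1/3334) = 3098417/118737076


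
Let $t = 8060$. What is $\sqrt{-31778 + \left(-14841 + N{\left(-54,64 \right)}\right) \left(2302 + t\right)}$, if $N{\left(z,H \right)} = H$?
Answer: $2 i \sqrt{38287763} \approx 12375.0 i$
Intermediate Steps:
$\sqrt{-31778 + \left(-14841 + N{\left(-54,64 \right)}\right) \left(2302 + t\right)} = \sqrt{-31778 + \left(-14841 + 64\right) \left(2302 + 8060\right)} = \sqrt{-31778 - 153119274} = \sqrt{-153151052} = 2 i \sqrt{38287763}$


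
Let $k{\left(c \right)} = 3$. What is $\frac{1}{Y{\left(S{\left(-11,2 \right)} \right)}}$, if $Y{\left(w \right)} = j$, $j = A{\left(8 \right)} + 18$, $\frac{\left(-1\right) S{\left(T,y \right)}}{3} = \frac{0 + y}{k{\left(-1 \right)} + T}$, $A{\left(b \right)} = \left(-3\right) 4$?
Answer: $\frac{1}{6} \approx 0.16667$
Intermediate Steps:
$A{\left(b \right)} = -12$
$S{\left(T,y \right)} = - \frac{3 y}{3 + T}$ ($S{\left(T,y \right)} = - 3 \frac{0 + y}{3 + T} = - 3 \frac{y}{3 + T} = - \frac{3 y}{3 + T}$)
$j = 6$ ($j = -12 + 18 = 6$)
$Y{\left(w \right)} = 6$
$\frac{1}{Y{\left(S{\left(-11,2 \right)} \right)}} = \frac{1}{6}$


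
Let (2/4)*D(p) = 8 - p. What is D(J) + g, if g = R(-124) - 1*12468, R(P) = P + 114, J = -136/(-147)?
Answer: -1832186/147 ≈ -12464.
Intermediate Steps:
J = 136/147 (J = -136*(-1/147) = 136/147 ≈ 0.92517)
R(P) = 114 + P
D(p) = 16 - 2*p (D(p) = 2*(8 - p) = 16 - 2*p)
g = -12478 (g = (114 - 124) - 1*12468 = -10 - 12468 = -12478)
D(J) + g = (16 - 2*136/147) - 12478 = (16 - 272/147) - 12478 = 2080/147 - 12478 = -1832186/147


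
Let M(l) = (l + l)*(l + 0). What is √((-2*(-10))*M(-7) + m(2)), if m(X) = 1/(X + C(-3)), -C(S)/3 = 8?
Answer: 3*√105402/22 ≈ 44.271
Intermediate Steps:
C(S) = -24 (C(S) = -3*8 = -24)
M(l) = 2*l² (M(l) = (2*l)*l = 2*l²)
m(X) = 1/(-24 + X) (m(X) = 1/(X - 24) = 1/(-24 + X))
√((-2*(-10))*M(-7) + m(2)) = √((-2*(-10))*(2*(-7)²) + 1/(-24 + 2)) = √(20*(2*49) + 1/(-22)) = √(20*98 - 1/22) = √(1960 - 1/22) = √(43119/22) = 3*√105402/22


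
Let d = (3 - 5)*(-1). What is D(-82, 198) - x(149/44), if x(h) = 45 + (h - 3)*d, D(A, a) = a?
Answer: 3349/22 ≈ 152.23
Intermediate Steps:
d = 2 (d = -2*(-1) = 2)
x(h) = 39 + 2*h (x(h) = 45 + (h - 3)*2 = 45 + (-3 + h)*2 = 45 + (-6 + 2*h) = 39 + 2*h)
D(-82, 198) - x(149/44) = 198 - (39 + 2*(149/44)) = 198 - (39 + 149/22) = 198 - 1*1007/22 = 198 - 1007/22 = 3349/22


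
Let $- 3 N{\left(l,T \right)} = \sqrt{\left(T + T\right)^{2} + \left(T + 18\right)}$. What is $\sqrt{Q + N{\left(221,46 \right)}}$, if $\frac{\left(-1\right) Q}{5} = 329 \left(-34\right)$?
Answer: $\frac{\sqrt{503370 - 12 \sqrt{533}}}{3} \approx 236.43$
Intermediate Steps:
$N{\left(l,T \right)} = - \frac{\sqrt{18 + T + 4 T^{2}}}{3}$ ($N{\left(l,T \right)} = - \frac{\sqrt{\left(T + T\right)^{2} + \left(T + 18\right)}}{3} = - \frac{\sqrt{\left(2 T\right)^{2} + \left(18 + T\right)}}{3} = - \frac{\sqrt{4 T^{2} + \left(18 + T\right)}}{3} = - \frac{\sqrt{18 + T + 4 T^{2}}}{3}$)
$Q = 55930$ ($Q = - 5 \cdot 329 \left(-34\right) = \left(-5\right) \left(-11186\right) = 55930$)
$\sqrt{Q + N{\left(221,46 \right)}} = \sqrt{55930 - \frac{\sqrt{18 + 46 + 4 \cdot 46^{2}}}{3}} = \sqrt{55930 - \frac{\sqrt{18 + 46 + 4 \cdot 2116}}{3}} = \sqrt{55930 - \frac{\sqrt{18 + 46 + 8464}}{3}} = \sqrt{55930 - \frac{\sqrt{8528}}{3}} = \sqrt{55930 - \frac{4 \sqrt{533}}{3}}$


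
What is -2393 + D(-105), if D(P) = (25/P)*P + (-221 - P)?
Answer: -2484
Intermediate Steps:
D(P) = -196 - P (D(P) = 25 + (-221 - P) = -196 - P)
-2393 + D(-105) = -2393 + (-196 - 1*(-105)) = -2393 + (-196 + 105) = -2393 - 91 = -2484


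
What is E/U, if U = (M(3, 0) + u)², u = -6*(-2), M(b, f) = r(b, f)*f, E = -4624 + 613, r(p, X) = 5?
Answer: -1337/48 ≈ -27.854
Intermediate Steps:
E = -4011
M(b, f) = 5*f
u = 12
U = 144 (U = (5*0 + 12)² = (0 + 12)² = 12² = 144)
E/U = -4011/144 = -4011*1/144 = -1337/48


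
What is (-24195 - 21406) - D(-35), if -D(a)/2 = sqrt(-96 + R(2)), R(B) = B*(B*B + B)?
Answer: -45601 + 4*I*sqrt(21) ≈ -45601.0 + 18.33*I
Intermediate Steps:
R(B) = B*(B + B**2) (R(B) = B*(B**2 + B) = B*(B + B**2))
D(a) = -4*I*sqrt(21) (D(a) = -2*sqrt(-96 + 2**2*(1 + 2)) = -2*sqrt(-96 + 4*3) = -2*sqrt(-96 + 12) = -4*I*sqrt(21))
(-24195 - 21406) - D(-35) = (-24195 - 21406) - (-4)*I*sqrt(21) = -45601 + 4*I*sqrt(21)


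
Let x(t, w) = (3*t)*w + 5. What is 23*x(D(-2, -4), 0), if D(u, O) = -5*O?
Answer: 115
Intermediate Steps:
x(t, w) = 5 + 3*t*w (x(t, w) = 3*t*w + 5 = 5 + 3*t*w)
23*x(D(-2, -4), 0) = 23*(5 + 3*(-5*(-4))*0) = 23*(5 + 3*20*0) = 23*(5 + 0) = 23*5 = 115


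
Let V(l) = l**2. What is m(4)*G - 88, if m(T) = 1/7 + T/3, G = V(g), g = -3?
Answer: -523/7 ≈ -74.714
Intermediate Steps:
G = 9 (G = (-3)**2 = 9)
m(T) = 1/7 + T/3 (m(T) = 1*(1/7) + T*(1/3) = 1/7 + T/3)
m(4)*G - 88 = (1/7 + (1/3)*4)*9 - 88 = (1/7 + 4/3)*9 - 88 = (31/21)*9 - 88 = 93/7 - 88 = -523/7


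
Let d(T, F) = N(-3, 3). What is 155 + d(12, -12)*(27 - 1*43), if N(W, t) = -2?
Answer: 187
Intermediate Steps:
d(T, F) = -2
155 + d(12, -12)*(27 - 1*43) = 155 - 2*(27 - 1*43) = 155 - 2*(27 - 43) = 155 - 2*(-16) = 155 + 32 = 187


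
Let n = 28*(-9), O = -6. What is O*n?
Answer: 1512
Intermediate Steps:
n = -252
O*n = -6*(-252) = 1512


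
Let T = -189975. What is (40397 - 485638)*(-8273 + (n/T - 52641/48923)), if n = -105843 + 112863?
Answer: 2282626575441691624/619609795 ≈ 3.6840e+9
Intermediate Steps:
n = 7020
(40397 - 485638)*(-8273 + (n/T - 52641/48923)) = (40397 - 485638)*(-8273 + (7020/(-189975) - 52641/48923)) = -445241*(-8273 + (7020*(-1/189975) - 52641*1/48923)) = -445241*(-8273 + (-468/12665 - 52641/48923)) = -445241*(-8273 - 689594229/619609795) = -445241*(-5126721428264/619609795) = 2282626575441691624/619609795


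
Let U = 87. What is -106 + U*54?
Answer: 4592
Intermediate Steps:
-106 + U*54 = -106 + 87*54 = -106 + 4698 = 4592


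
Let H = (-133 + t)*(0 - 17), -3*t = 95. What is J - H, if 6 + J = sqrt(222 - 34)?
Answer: -8416/3 + 2*sqrt(47) ≈ -2791.6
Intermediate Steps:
t = -95/3 (t = -1/3*95 = -95/3 ≈ -31.667)
H = 8398/3 (H = (-133 - 95/3)*(0 - 17) = -494/3*(-17) = 8398/3 ≈ 2799.3)
J = -6 + 2*sqrt(47) (J = -6 + sqrt(222 - 34) = -6 + sqrt(188) = -6 + 2*sqrt(47) ≈ 7.7113)
J - H = (-6 + 2*sqrt(47)) - 1*8398/3 = (-6 + 2*sqrt(47)) - 8398/3 = -8416/3 + 2*sqrt(47)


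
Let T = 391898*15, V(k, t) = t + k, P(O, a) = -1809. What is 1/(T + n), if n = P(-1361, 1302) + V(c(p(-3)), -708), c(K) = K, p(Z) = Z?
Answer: 1/5875950 ≈ 1.7019e-7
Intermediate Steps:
V(k, t) = k + t
n = -2520 (n = -1809 + (-3 - 708) = -1809 - 711 = -2520)
T = 5878470
1/(T + n) = 1/(5878470 - 2520) = 1/5875950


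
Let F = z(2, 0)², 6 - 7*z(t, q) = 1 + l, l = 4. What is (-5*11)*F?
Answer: -55/49 ≈ -1.1224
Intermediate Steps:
z(t, q) = ⅐ (z(t, q) = 6/7 - (1 + 4)/7 = 6/7 - ⅐*5 = 6/7 - 5/7 = ⅐)
F = 1/49 (F = (⅐)² = 1/49 ≈ 0.020408)
(-5*11)*F = -5*11*(1/49) = -55*1/49 = -55/49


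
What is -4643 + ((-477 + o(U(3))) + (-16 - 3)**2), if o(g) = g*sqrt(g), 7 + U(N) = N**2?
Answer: -4759 + 2*sqrt(2) ≈ -4756.2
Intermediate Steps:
U(N) = -7 + N**2
o(g) = g**(3/2)
-4643 + ((-477 + o(U(3))) + (-16 - 3)**2) = -4643 + ((-477 + (-7 + 3**2)**(3/2)) + (-16 - 3)**2) = -4643 + ((-477 + (-7 + 9)**(3/2)) + (-19)**2) = -4643 + ((-477 + 2**(3/2)) + 361) = -4643 + ((-477 + 2*sqrt(2)) + 361) = -4643 + (-116 + 2*sqrt(2)) = -4759 + 2*sqrt(2)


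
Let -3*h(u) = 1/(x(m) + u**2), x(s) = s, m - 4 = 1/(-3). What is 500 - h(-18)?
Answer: 491501/983 ≈ 500.00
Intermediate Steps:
m = 11/3 (m = 4 + 1/(-3) = 4 + 1*(-1/3) = 4 - 1/3 = 11/3 ≈ 3.6667)
h(u) = -1/(3*(11/3 + u**2))
500 - h(-18) = 500 - (-1)/(11 + 3*(-18)**2) = 500 - (-1)/(11 + 3*324) = 500 - (-1)/(11 + 972) = 500 - (-1)/983 = 500 - 1*(-1/983) = 500 + 1/983 = 491501/983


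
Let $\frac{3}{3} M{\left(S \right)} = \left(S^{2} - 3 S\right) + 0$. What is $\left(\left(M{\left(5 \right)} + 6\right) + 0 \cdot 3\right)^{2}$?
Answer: $256$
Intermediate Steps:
$M{\left(S \right)} = S^{2} - 3 S$ ($M{\left(S \right)} = \left(S^{2} - 3 S\right) + 0 = S^{2} - 3 S$)
$\left(\left(M{\left(5 \right)} + 6\right) + 0 \cdot 3\right)^{2} = \left(\left(5 \left(-3 + 5\right) + 6\right) + 0 \cdot 3\right)^{2} = \left(\left(5 \cdot 2 + 6\right) + 0\right)^{2} = \left(\left(10 + 6\right) + 0\right)^{2} = \left(16 + 0\right)^{2} = 16^{2} = 256$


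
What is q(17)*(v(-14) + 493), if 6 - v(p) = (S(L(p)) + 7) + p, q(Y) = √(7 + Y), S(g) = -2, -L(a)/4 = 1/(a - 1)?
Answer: 1016*√6 ≈ 2488.7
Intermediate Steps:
L(a) = -4/(-1 + a) (L(a) = -4/(a - 1) = -4/(-1 + a))
v(p) = 1 - p (v(p) = 6 - ((-2 + 7) + p) = 6 - (5 + p) = 6 + (-5 - p) = 1 - p)
q(17)*(v(-14) + 493) = √(7 + 17)*((1 - 1*(-14)) + 493) = √24*((1 + 14) + 493) = (2*√6)*(15 + 493) = (2*√6)*508 = 1016*√6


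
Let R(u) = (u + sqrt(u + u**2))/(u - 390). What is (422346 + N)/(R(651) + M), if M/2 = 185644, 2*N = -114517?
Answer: 6156027481009275/6260621045516206 - 63525225*sqrt(106113)/3130310522758103 ≈ 0.98329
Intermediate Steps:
N = -114517/2 (N = (1/2)*(-114517) = -114517/2 ≈ -57259.)
R(u) = (u + sqrt(u + u**2))/(-390 + u)
M = 371288 (M = 2*185644 = 371288)
(422346 + N)/(R(651) + M) = (422346 - 114517/2)/((651 + sqrt(651*(1 + 651)))/(-390 + 651) + 371288) = 730175/(2*((651 + sqrt(651*652))/261 + 371288)) = 730175/(2*((651 + sqrt(424452))/261 + 371288)) = 730175/(2*((651 + 2*sqrt(106113))/261 + 371288)) = 730175/(2*((217/87 + 2*sqrt(106113)/261) + 371288)) = 730175/(2*(32302273/87 + 2*sqrt(106113)/261))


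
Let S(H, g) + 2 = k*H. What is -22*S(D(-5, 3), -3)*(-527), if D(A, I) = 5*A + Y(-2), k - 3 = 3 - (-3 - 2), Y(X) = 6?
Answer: -2446334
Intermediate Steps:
k = 11 (k = 3 + (3 - (-3 - 2)) = 3 + (3 - 1*(-5)) = 3 + (3 + 5) = 3 + 8 = 11)
D(A, I) = 6 + 5*A (D(A, I) = 5*A + 6 = 6 + 5*A)
S(H, g) = -2 + 11*H
-22*S(D(-5, 3), -3)*(-527) = -22*(-2 + 11*(6 + 5*(-5)))*(-527) = -22*(-2 + 11*(6 - 25))*(-527) = -22*(-2 + 11*(-19))*(-527) = -22*(-2 - 209)*(-527) = -22*(-211)*(-527) = 4642*(-527) = -2446334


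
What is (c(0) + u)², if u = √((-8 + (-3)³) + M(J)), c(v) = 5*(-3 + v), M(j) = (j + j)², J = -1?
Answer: (15 - I*√31)² ≈ 194.0 - 167.03*I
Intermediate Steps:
M(j) = 4*j² (M(j) = (2*j)² = 4*j²)
c(v) = -15 + 5*v
u = I*√31 (u = √((-8 + (-3)³) + 4*(-1)²) = √((-8 - 27) + 4*1) = √(-35 + 4) = √(-31) = I*√31 ≈ 5.5678*I)
(c(0) + u)² = ((-15 + 5*0) + I*√31)² = ((-15 + 0) + I*√31)² = (-15 + I*√31)²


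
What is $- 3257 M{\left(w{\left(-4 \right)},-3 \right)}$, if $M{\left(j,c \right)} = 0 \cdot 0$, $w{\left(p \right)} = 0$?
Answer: $0$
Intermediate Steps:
$M{\left(j,c \right)} = 0$
$- 3257 M{\left(w{\left(-4 \right)},-3 \right)} = \left(-3257\right) 0 = 0$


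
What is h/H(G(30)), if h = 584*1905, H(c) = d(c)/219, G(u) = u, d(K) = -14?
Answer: -121820940/7 ≈ -1.7403e+7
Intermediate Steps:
H(c) = -14/219
h = 1112520
h/H(G(30)) = 1112520/(-14/219) = 1112520*(-219/14) = -121820940/7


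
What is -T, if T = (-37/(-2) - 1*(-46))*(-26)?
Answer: 1677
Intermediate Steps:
T = -1677 (T = (-37*(-½) + 46)*(-26) = (37/2 + 46)*(-26) = (129/2)*(-26) = -1677)
-T = -1*(-1677) = 1677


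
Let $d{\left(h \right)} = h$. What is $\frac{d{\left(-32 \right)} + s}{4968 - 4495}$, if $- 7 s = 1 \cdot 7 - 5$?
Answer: $- \frac{226}{3311} \approx -0.068257$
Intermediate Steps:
$s = - \frac{2}{7}$ ($s = - \frac{1 \cdot 7 - 5}{7} = - \frac{7 - 5}{7} = \left(- \frac{1}{7}\right) 2 = - \frac{2}{7} \approx -0.28571$)
$\frac{d{\left(-32 \right)} + s}{4968 - 4495} = \frac{-32 - \frac{2}{7}}{4968 - 4495} = - \frac{226}{7 \cdot 473} = \left(- \frac{226}{7}\right) \frac{1}{473} = - \frac{226}{3311}$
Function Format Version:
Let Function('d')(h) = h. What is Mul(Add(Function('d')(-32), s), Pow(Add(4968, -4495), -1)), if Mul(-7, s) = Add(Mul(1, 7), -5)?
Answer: Rational(-226, 3311) ≈ -0.068257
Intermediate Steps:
s = Rational(-2, 7) (s = Mul(Rational(-1, 7), Add(Mul(1, 7), -5)) = Mul(Rational(-1, 7), Add(7, -5)) = Mul(Rational(-1, 7), 2) = Rational(-2, 7) ≈ -0.28571)
Mul(Add(Function('d')(-32), s), Pow(Add(4968, -4495), -1)) = Mul(Add(-32, Rational(-2, 7)), Pow(Add(4968, -4495), -1)) = Mul(Rational(-226, 7), Pow(473, -1)) = Mul(Rational(-226, 7), Rational(1, 473)) = Rational(-226, 3311)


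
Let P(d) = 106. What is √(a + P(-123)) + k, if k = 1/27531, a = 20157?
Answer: 1/27531 + √20263 ≈ 142.35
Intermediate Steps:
k = 1/27531 ≈ 3.6323e-5
√(a + P(-123)) + k = √(20157 + 106) + 1/27531 = √20263 + 1/27531 = 1/27531 + √20263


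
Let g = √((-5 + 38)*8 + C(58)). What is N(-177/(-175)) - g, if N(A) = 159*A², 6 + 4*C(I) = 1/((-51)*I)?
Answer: 4981311/30625 - √9187249242/5916 ≈ 146.45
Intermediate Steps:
C(I) = -3/2 - 1/(204*I) (C(I) = -3/2 + (1/((-51)*I))/4 = -3/2 + (-1/(51*I))/4 = -3/2 - 1/(204*I))
g = √9187249242/5916 (g = √((-5 + 38)*8 + (1/204)*(-1 - 306*58)/58) = √(33*8 + (1/204)*(1/58)*(-1 - 17748)) = √(264 + (1/204)*(1/58)*(-17749)) = √(264 - 17749/11832) = √(3105899/11832) = √9187249242/5916 ≈ 16.202)
N(-177/(-175)) - g = 159*(-177/(-175))² - √9187249242/5916 = 159*(-177*(-1/175))² - √9187249242/5916 = 159*(177/175)² - √9187249242/5916 = 159*(31329/30625) - √9187249242/5916 = 4981311/30625 - √9187249242/5916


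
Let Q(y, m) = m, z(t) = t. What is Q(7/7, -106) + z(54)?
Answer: -52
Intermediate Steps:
Q(7/7, -106) + z(54) = -106 + 54 = -52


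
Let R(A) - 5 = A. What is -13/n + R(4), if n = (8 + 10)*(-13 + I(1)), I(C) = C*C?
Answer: 1957/216 ≈ 9.0602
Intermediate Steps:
I(C) = C²
R(A) = 5 + A
n = -216 (n = (8 + 10)*(-13 + 1²) = 18*(-13 + 1) = 18*(-12) = -216)
-13/n + R(4) = -13/(-216) + (5 + 4) = -1/216*(-13) + 9 = 13/216 + 9 = 1957/216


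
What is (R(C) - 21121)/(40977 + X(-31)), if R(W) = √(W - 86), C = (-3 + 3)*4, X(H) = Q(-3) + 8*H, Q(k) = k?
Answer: -21121/40726 + I*√86/40726 ≈ -0.51861 + 0.00022771*I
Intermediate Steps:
X(H) = -3 + 8*H
C = 0 (C = 0*4 = 0)
R(W) = √(-86 + W)
(R(C) - 21121)/(40977 + X(-31)) = (√(-86 + 0) - 21121)/(40977 + (-3 + 8*(-31))) = (√(-86) - 21121)/(40977 + (-3 - 248)) = (I*√86 - 21121)/(40977 - 251) = (-21121 + I*√86)/40726 = (-21121 + I*√86)*(1/40726) = -21121/40726 + I*√86/40726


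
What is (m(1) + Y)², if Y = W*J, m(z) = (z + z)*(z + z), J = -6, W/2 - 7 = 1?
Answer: 8464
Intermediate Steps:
W = 16 (W = 14 + 2*1 = 14 + 2 = 16)
m(z) = 4*z² (m(z) = (2*z)*(2*z) = 4*z²)
Y = -96 (Y = 16*(-6) = -96)
(m(1) + Y)² = (4*1² - 96)² = (4*1 - 96)² = (4 - 96)² = (-92)² = 8464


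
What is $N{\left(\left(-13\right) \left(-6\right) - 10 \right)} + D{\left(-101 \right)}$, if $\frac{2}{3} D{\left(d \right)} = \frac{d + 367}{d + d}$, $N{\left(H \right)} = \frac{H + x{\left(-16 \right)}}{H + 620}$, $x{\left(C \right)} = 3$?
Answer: $- \frac{130085}{69488} \approx -1.872$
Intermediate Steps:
$N{\left(H \right)} = \frac{3 + H}{620 + H}$ ($N{\left(H \right)} = \frac{H + 3}{H + 620} = \frac{3 + H}{620 + H}$)
$D{\left(d \right)} = \frac{3 \left(367 + d\right)}{4 d}$ ($D{\left(d \right)} = \frac{3 \frac{d + 367}{d + d}}{2} = \frac{3 \frac{367 + d}{2 d}}{2} = \frac{3 \left(367 + d\right)}{4 d}$)
$N{\left(\left(-13\right) \left(-6\right) - 10 \right)} + D{\left(-101 \right)} = \frac{3 - -68}{620 - -68} + \frac{3 \left(367 - 101\right)}{4 \left(-101\right)} = \frac{3 + \left(78 - 10\right)}{620 + \left(78 - 10\right)} + \frac{3}{4} \left(- \frac{1}{101}\right) 266 = \frac{3 + 68}{620 + 68} - \frac{399}{202} = \frac{1}{688} \cdot 71 - \frac{399}{202} = \frac{71}{688} - \frac{399}{202} = - \frac{130085}{69488}$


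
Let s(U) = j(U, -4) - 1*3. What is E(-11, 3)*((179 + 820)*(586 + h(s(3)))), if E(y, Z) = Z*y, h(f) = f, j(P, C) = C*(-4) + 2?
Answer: -19813167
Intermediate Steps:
j(P, C) = 2 - 4*C (j(P, C) = -4*C + 2 = 2 - 4*C)
s(U) = 15 (s(U) = (2 - 4*(-4)) - 1*3 = (2 + 16) - 3 = 18 - 3 = 15)
E(-11, 3)*((179 + 820)*(586 + h(s(3)))) = (3*(-11))*((179 + 820)*(586 + 15)) = -32967*601 = -33*600399 = -19813167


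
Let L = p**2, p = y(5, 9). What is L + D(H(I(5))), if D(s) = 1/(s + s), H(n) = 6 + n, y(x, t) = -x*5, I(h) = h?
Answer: 13751/22 ≈ 625.04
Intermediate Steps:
y(x, t) = -5*x
p = -25 (p = -5*5 = -25)
D(s) = 1/(2*s)
L = 625 (L = (-25)**2 = 625)
L + D(H(I(5))) = 625 + 1/(2*(6 + 5)) = 625 + (1/2)/11 = 625 + (1/2)*(1/11) = 625 + 1/22 = 13751/22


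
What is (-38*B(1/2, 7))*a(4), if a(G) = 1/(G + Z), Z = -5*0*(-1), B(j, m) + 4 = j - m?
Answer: 399/4 ≈ 99.750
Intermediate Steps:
B(j, m) = -4 + j - m (B(j, m) = -4 + (j - m) = -4 + j - m)
Z = 0 (Z = 0*(-1) = 0)
a(G) = 1/G (a(G) = 1/(G + 0) = 1/G)
(-38*B(1/2, 7))*a(4) = -38*(-4 + 1/2 - 1*7)/4 = -38*(-4 + ½ - 7)*(¼) = -38*(-21/2)*(¼) = 399*(¼) = 399/4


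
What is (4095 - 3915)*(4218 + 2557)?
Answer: 1219500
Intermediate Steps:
(4095 - 3915)*(4218 + 2557) = 180*6775 = 1219500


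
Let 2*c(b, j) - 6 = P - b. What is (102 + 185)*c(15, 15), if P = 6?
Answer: -861/2 ≈ -430.50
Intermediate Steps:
c(b, j) = 6 - b/2 (c(b, j) = 3 + (6 - b)/2 = 3 + (3 - b/2) = 6 - b/2)
(102 + 185)*c(15, 15) = (102 + 185)*(6 - ½*15) = 287*(6 - 15/2) = 287*(-3/2) = -861/2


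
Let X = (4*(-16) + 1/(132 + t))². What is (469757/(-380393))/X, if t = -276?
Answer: -9740881152/32315560383977 ≈ -0.00030143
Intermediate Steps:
X = 84953089/20736 (X = (4*(-16) + 1/(132 - 276))² = (-64 + 1/(-144))² = (-64 - 1/144)² = (-9217/144)² = 84953089/20736 ≈ 4096.9)
(469757/(-380393))/X = (469757/(-380393))/(84953089/20736) = (469757*(-1/380393))*(20736/84953089) = -469757/380393*20736/84953089 = -9740881152/32315560383977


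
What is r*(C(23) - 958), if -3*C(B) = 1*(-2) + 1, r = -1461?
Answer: 1399151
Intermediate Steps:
C(B) = ⅓ (C(B) = -(1*(-2) + 1)/3 = -(-2 + 1)/3 = -⅓*(-1) = ⅓)
r*(C(23) - 958) = -1461*(⅓ - 958) = -1461*(-2873/3) = 1399151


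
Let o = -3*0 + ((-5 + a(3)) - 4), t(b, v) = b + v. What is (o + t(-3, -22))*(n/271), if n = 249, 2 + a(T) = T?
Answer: -8217/271 ≈ -30.321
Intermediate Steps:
a(T) = -2 + T
o = -8 (o = -3*0 + ((-5 + (-2 + 3)) - 4) = 0 + ((-5 + 1) - 4) = 0 + (-4 - 4) = 0 - 8 = -8)
(o + t(-3, -22))*(n/271) = (-8 + (-3 - 22))*(249/271) = (-8 - 25)*(249*(1/271)) = -33*249/271 = -8217/271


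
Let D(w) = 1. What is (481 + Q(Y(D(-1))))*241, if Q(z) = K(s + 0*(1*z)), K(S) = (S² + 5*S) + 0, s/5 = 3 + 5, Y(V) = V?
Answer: 549721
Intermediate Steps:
s = 40 (s = 5*(3 + 5) = 5*8 = 40)
K(S) = S² + 5*S
Q(z) = 1800 (Q(z) = (40 + 0*(1*z))*(5 + (40 + 0*(1*z))) = (40 + 0*z)*(5 + (40 + 0*z)) = (40 + 0)*(5 + (40 + 0)) = 40*(5 + 40) = 40*45 = 1800)
(481 + Q(Y(D(-1))))*241 = (481 + 1800)*241 = 2281*241 = 549721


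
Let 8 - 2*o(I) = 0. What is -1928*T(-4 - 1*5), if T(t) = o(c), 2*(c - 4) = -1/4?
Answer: -7712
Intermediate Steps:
c = 31/8 (c = 4 + (-1/4)/2 = 4 + (-1*1/4)/2 = 4 + (1/2)*(-1/4) = 4 - 1/8 = 31/8 ≈ 3.8750)
o(I) = 4 (o(I) = 4 - 1/2*0 = 4 + 0 = 4)
T(t) = 4
-1928*T(-4 - 1*5) = -1928*4 = -7712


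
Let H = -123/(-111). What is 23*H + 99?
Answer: 4606/37 ≈ 124.49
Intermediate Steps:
H = 41/37 (H = -123*(-1/111) = 41/37 ≈ 1.1081)
23*H + 99 = 23*(41/37) + 99 = 943/37 + 99 = 4606/37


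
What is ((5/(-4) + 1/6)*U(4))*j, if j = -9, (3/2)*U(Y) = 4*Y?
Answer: 104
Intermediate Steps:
U(Y) = 8*Y/3 (U(Y) = 2*(4*Y)/3 = 8*Y/3)
((5/(-4) + 1/6)*U(4))*j = ((5/(-4) + 1/6)*((8/3)*4))*(-9) = ((5*(-¼) + 1*(⅙))*(32/3))*(-9) = ((-5/4 + ⅙)*(32/3))*(-9) = -13/12*32/3*(-9) = -104/9*(-9) = 104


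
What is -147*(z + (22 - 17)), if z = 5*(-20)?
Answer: 13965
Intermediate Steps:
z = -100
-147*(z + (22 - 17)) = -147*(-100 + (22 - 17)) = -147*(-100 + 5) = -147*(-95) = 13965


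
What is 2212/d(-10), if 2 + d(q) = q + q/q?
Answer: -2212/11 ≈ -201.09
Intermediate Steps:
d(q) = -1 + q (d(q) = -2 + (q + q/q) = -2 + (q + 1) = -2 + (1 + q) = -1 + q)
2212/d(-10) = 2212/(-1 - 10) = 2212/(-11) = 2212*(-1/11) = -2212/11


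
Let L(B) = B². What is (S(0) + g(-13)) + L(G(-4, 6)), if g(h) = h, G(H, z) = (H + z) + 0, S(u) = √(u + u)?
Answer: -9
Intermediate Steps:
S(u) = √2*√u (S(u) = √(2*u) = √2*√u)
G(H, z) = H + z
(S(0) + g(-13)) + L(G(-4, 6)) = (√2*√0 - 13) + (-4 + 6)² = (√2*0 - 13) + 2² = (0 - 13) + 4 = -13 + 4 = -9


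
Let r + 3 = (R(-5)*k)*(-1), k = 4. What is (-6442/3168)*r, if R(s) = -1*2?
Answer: -16105/1584 ≈ -10.167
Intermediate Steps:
R(s) = -2
r = 5 (r = -3 - 2*4*(-1) = -3 - 8*(-1) = -3 + 8 = 5)
(-6442/3168)*r = -6442/3168*5 = -6442*1/3168*5 = -3221/1584*5 = -16105/1584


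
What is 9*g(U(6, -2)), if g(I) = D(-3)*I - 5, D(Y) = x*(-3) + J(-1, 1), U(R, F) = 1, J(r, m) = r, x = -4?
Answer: 54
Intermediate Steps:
D(Y) = 11 (D(Y) = -4*(-3) - 1 = 12 - 1 = 11)
g(I) = -5 + 11*I (g(I) = 11*I - 5 = -5 + 11*I)
9*g(U(6, -2)) = 9*(-5 + 11*1) = 9*(-5 + 11) = 9*6 = 54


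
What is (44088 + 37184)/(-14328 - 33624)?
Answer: -10159/5994 ≈ -1.6949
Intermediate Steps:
(44088 + 37184)/(-14328 - 33624) = 81272/(-47952) = 81272*(-1/47952) = -10159/5994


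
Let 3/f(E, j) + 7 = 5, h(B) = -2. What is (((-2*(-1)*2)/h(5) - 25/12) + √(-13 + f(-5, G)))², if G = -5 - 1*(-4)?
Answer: 313/144 - 49*I*√58/12 ≈ 2.1736 - 31.098*I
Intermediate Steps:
G = -1 (G = -5 + 4 = -1)
f(E, j) = -3/2 (f(E, j) = 3/(-7 + 5) = 3/(-2) = 3*(-½) = -3/2)
(((-2*(-1)*2)/h(5) - 25/12) + √(-13 + f(-5, G)))² = (((-2*(-1)*2)/(-2) - 25/12) + √(-13 - 3/2))² = (((2*2)*(-½) - 25*1/12) + √(-29/2))² = ((4*(-½) - 25/12) + I*√58/2)² = ((-2 - 25/12) + I*√58/2)² = (-49/12 + I*√58/2)²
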